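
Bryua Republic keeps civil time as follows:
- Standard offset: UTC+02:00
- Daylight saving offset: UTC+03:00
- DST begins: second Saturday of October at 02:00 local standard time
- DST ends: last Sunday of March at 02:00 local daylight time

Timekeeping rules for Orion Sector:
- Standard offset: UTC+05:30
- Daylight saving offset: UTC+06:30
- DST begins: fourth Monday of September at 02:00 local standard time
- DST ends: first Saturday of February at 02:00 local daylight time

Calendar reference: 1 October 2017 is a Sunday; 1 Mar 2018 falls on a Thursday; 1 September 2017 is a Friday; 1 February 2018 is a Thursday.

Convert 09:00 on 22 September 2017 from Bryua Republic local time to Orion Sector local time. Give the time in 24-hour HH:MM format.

12:30

1 October 2017 is a Sunday, so the first Saturday is October 7 and the second is October 14.
1 March 2018 is a Thursday, so Sundays fall on 4, 11, 18, 25; the last is March 25.
22 September 2017 is outside the daylight-saving period (14 October 2017 – 25 March 2018), so Bryua Republic is on standard time, UTC+02:00.
09:00 Bryua Republic − 2h = 07:00 UTC.
1 September 2017 is a Friday, so the first Monday is September 4 and the fourth is September 25.
1 February 2018 is a Thursday, so the first Saturday is February 3.
At the standard offset (UTC+05:30), 07:00 UTC + 5h30m = 12:30 Orion Sector standard time.
The standard-time date in Orion Sector, 22 September 2017, does not fall between 25 September 2017 and 3 February 2018, so daylight saving is not in effect and Orion Sector is at UTC+05:30.
07:00 UTC + 5h30m = 12:30 Orion Sector.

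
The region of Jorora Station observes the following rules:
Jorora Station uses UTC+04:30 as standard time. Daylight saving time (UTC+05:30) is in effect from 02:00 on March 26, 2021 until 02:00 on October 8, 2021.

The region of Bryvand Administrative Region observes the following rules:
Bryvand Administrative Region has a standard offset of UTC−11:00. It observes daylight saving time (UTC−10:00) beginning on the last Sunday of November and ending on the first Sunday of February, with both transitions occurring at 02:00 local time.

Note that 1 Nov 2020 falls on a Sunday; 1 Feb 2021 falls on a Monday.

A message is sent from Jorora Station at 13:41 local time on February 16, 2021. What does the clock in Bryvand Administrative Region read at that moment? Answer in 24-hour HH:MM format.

Daylight saving runs 26 March – 8 October; February 16, 2021 is outside that window, so Jorora Station is on standard time at UTC+04:30.
13:41 Jorora Station − 4h30m = 09:11 UTC.
1 November 2020 is a Sunday, so Sundays fall on 1, 8, 15, 22, 29; the last is November 29.
1 February 2021 is a Monday, so the first Sunday is February 7.
At the standard offset (UTC−11:00), 09:11 UTC − 11h = 22:11 Bryvand Administrative Region standard time (rolling into the previous day, 15 February 2021).
The standard-time date in Bryvand Administrative Region, February 15, 2021, is outside the daylight-saving period (29 November 2020 – 7 February 2021), so Bryvand Administrative Region is on standard time, UTC−11:00.
09:11 UTC − 11h = 22:11 Bryvand Administrative Region (rolling into the previous day, 15 February 2021).

22:11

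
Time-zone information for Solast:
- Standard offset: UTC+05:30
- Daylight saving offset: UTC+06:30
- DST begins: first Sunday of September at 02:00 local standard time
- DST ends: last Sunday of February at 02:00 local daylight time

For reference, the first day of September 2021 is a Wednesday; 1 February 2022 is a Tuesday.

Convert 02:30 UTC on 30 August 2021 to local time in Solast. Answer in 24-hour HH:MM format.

08:00

1 September 2021 is a Wednesday, so the first Sunday is September 5.
1 February 2022 is a Tuesday, so Sundays fall on 6, 13, 20, 27; the last is February 27.
At the standard offset (UTC+05:30), 02:30 UTC + 5h30m = 08:00 Solast standard time.
The standard-time date in Solast, 30 August 2021, does not fall between 5 September 2021 and 27 February 2022, so daylight saving is not in effect and Solast is at UTC+05:30.
02:30 UTC + 5h30m = 08:00 local.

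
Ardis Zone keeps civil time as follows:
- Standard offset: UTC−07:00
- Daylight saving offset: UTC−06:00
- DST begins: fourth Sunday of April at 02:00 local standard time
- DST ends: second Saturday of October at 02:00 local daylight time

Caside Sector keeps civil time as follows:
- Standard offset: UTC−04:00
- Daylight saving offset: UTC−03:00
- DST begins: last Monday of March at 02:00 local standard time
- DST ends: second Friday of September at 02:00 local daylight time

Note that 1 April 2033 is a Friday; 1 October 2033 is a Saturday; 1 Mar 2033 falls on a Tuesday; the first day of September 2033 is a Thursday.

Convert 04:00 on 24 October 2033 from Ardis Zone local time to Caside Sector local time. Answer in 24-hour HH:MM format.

1 April 2033 is a Friday, so the first Sunday is April 3 and the fourth is April 24.
1 October 2033 is a Saturday, so the first Saturday is October 1 and the second is October 8.
24 October 2033 does not fall between 24 April and 8 October, so daylight saving is not in effect and Ardis Zone is at UTC−07:00.
04:00 Ardis Zone + 7h = 11:00 UTC.
1 March 2033 is a Tuesday, so Mondays fall on 7, 14, 21, 28; the last is March 28.
1 September 2033 is a Thursday, so the first Friday is September 2 and the second is September 9.
At the standard offset (UTC−04:00), 11:00 UTC − 4h = 07:00 Caside Sector standard time.
Daylight saving runs 28 March – 9 September; the standard-time date in Caside Sector, 24 October 2033, is outside that window, so Caside Sector is on standard time at UTC−04:00.
11:00 UTC − 4h = 07:00 Caside Sector.

07:00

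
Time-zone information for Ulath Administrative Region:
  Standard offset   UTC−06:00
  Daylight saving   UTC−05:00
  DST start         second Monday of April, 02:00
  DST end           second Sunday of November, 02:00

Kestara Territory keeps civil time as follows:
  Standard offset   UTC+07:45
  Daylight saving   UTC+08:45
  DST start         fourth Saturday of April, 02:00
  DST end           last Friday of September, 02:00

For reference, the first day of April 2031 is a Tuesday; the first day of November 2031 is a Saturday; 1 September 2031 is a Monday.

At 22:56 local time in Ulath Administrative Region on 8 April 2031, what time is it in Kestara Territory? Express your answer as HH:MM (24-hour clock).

12:41

1 April 2031 is a Tuesday, so the first Monday is April 7 and the second is April 14.
1 November 2031 is a Saturday, so the first Sunday is November 2 and the second is November 9.
8 April 2031 does not fall between 14 April and 9 November, so daylight saving is not in effect and Ulath Administrative Region is at UTC−06:00.
22:56 Ulath Administrative Region + 6h = 04:56 UTC (rolling into the next day, 9 April 2031).
1 April 2031 is a Tuesday, so the first Saturday is April 5 and the fourth is April 26.
1 September 2031 is a Monday, so Fridays fall on 5, 12, 19, 26; the last is September 26.
At the standard offset (UTC+07:45), 04:56 UTC + 7h45m = 12:41 Kestara Territory standard time.
Daylight saving runs 26 April – 26 September; the standard-time date in Kestara Territory, 9 April 2031, is outside that window, so Kestara Territory is on standard time at UTC+07:45.
04:56 UTC + 7h45m = 12:41 Kestara Territory.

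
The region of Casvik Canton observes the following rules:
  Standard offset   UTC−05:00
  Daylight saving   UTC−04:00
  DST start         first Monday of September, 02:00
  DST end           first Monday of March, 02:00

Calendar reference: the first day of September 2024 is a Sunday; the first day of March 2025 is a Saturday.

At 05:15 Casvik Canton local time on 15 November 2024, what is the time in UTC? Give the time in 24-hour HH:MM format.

09:15

1 September 2024 is a Sunday, so the first Monday is September 2.
1 March 2025 is a Saturday, so the first Monday is March 3.
Daylight saving runs 2 September 2024 – 3 March 2025; 15 November 2024 is inside that window, so Casvik Canton is at UTC−04:00.
05:15 local + 4h = 09:15 UTC.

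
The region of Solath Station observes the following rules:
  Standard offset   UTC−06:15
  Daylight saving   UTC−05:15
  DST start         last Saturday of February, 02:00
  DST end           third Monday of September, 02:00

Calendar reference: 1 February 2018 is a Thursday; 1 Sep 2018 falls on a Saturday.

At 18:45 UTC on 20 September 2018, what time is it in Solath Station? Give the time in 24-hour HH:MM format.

1 February 2018 is a Thursday, so Saturdays fall on 3, 10, 17, 24; the last is February 24.
1 September 2018 is a Saturday, so the first Monday is September 3 and the third is September 17.
At the standard offset (UTC−06:15), 18:45 UTC − 6h15m = 12:30 Solath Station standard time.
Daylight saving runs 24 February – 17 September; the standard-time date in Solath Station, 20 September 2018, is outside that window, so Solath Station is on standard time at UTC−06:15.
18:45 UTC − 6h15m = 12:30 local.

12:30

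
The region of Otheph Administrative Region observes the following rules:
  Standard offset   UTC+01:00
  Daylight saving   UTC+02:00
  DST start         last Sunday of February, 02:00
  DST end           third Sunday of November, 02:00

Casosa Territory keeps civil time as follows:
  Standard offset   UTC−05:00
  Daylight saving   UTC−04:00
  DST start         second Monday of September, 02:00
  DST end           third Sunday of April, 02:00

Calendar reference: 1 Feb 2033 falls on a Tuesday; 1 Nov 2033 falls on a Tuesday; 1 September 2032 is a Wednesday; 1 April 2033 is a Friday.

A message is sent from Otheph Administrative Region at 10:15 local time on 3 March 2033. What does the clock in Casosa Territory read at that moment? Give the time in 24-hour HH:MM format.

04:15

1 February 2033 is a Tuesday, so Sundays fall on 6, 13, 20, 27; the last is February 27.
1 November 2033 is a Tuesday, so the first Sunday is November 6 and the third is November 20.
3 March 2033 falls between 27 February and 20 November, so daylight saving is in effect and Otheph Administrative Region is at UTC+02:00.
10:15 Otheph Administrative Region − 2h = 08:15 UTC.
1 September 2032 is a Wednesday, so the first Monday is September 6 and the second is September 13.
1 April 2033 is a Friday, so the first Sunday is April 3 and the third is April 17.
At the standard offset (UTC−05:00), 08:15 UTC − 5h = 03:15 Casosa Territory standard time.
The standard-time date in Casosa Territory, 3 March 2033, lies within the daylight-saving period (13 September 2032 – 17 April 2033), so Casosa Territory is on daylight time, UTC−04:00.
08:15 UTC − 4h = 04:15 Casosa Territory.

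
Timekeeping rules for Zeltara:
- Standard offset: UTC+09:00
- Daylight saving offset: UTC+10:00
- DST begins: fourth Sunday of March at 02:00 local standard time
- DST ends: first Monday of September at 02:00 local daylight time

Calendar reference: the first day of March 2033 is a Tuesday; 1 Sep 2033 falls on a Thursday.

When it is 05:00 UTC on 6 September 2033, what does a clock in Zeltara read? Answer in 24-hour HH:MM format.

1 March 2033 is a Tuesday, so the first Sunday is March 6 and the fourth is March 27.
1 September 2033 is a Thursday, so the first Monday is September 5.
At the standard offset (UTC+09:00), 05:00 UTC + 9h = 14:00 Zeltara standard time.
The standard-time date in Zeltara, 6 September 2033, is outside the daylight-saving period (27 March – 5 September), so Zeltara is on standard time, UTC+09:00.
05:00 UTC + 9h = 14:00 local.

14:00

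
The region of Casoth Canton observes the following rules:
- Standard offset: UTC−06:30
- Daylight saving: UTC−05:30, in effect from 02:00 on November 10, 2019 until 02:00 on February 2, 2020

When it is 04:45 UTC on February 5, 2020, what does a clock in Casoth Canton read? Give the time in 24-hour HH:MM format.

At the standard offset (UTC−06:30), 04:45 UTC − 6h30m = 22:15 Casoth Canton standard time (rolling into the previous day, 4 February 2020).
The standard-time date in Casoth Canton, February 4, 2020, is outside the daylight-saving period (10 November 2019 – 2 February 2020), so Casoth Canton is on standard time, UTC−06:30.
04:45 UTC − 6h30m = 22:15 local (rolling into the previous day, 4 February 2020).

22:15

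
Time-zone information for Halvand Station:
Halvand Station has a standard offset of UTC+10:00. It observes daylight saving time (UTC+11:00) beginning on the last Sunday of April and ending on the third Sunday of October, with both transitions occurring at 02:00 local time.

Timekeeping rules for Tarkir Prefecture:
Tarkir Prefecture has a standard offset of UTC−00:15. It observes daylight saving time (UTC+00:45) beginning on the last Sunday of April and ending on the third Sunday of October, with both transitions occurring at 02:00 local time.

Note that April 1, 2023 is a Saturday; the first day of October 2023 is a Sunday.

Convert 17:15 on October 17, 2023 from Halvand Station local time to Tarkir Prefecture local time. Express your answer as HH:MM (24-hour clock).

1 April 2023 is a Saturday, so Sundays fall on 2, 9, 16, 23, 30; the last is April 30.
1 October 2023 is a Sunday, so the first Sunday is October 1 and the third is October 15.
October 17, 2023 is outside the daylight-saving period (30 April – 15 October), so Halvand Station is on standard time, UTC+10:00.
17:15 Halvand Station − 10h = 07:15 UTC.
1 April 2023 is a Saturday, so Sundays fall on 2, 9, 16, 23, 30; the last is April 30.
1 October 2023 is a Sunday, so the first Sunday is October 1 and the third is October 15.
At the standard offset (UTC−00:15), 07:15 UTC − 0h15m = 07:00 Tarkir Prefecture standard time.
The standard-time date in Tarkir Prefecture, October 17, 2023, does not fall between 30 April and 15 October, so daylight saving is not in effect and Tarkir Prefecture is at UTC−00:15.
07:15 UTC − 0h15m = 07:00 Tarkir Prefecture.

07:00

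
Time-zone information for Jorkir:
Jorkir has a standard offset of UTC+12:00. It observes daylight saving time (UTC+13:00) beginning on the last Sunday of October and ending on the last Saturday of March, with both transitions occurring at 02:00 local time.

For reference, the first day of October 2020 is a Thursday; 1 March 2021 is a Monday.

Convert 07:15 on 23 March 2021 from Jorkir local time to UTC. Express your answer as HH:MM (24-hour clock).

1 October 2020 is a Thursday, so Sundays fall on 4, 11, 18, 25; the last is October 25.
1 March 2021 is a Monday, so Saturdays fall on 6, 13, 20, 27; the last is March 27.
23 March 2021 lies within the daylight-saving period (25 October 2020 – 27 March 2021), so Jorkir is on daylight time, UTC+13:00.
07:15 local − 13h = 18:15 UTC (rolling into the previous day, 22 March 2021).

18:15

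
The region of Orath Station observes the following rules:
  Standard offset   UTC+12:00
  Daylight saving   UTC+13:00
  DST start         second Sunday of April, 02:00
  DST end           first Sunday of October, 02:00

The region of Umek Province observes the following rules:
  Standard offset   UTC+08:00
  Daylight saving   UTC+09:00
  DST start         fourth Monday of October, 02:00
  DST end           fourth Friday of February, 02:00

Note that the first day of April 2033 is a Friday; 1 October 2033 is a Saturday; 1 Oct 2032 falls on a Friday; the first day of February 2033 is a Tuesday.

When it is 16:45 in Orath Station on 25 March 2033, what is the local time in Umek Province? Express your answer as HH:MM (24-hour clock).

1 April 2033 is a Friday, so the first Sunday is April 3 and the second is April 10.
1 October 2033 is a Saturday, so the first Sunday is October 2.
Daylight saving runs 10 April – 2 October; 25 March 2033 is outside that window, so Orath Station is on standard time at UTC+12:00.
16:45 Orath Station − 12h = 04:45 UTC.
1 October 2032 is a Friday, so the first Monday is October 4 and the fourth is October 25.
1 February 2033 is a Tuesday, so the first Friday is February 4 and the fourth is February 25.
At the standard offset (UTC+08:00), 04:45 UTC + 8h = 12:45 Umek Province standard time.
The standard-time date in Umek Province, 25 March 2033, does not fall between 25 October 2032 and 25 February 2033, so daylight saving is not in effect and Umek Province is at UTC+08:00.
04:45 UTC + 8h = 12:45 Umek Province.

12:45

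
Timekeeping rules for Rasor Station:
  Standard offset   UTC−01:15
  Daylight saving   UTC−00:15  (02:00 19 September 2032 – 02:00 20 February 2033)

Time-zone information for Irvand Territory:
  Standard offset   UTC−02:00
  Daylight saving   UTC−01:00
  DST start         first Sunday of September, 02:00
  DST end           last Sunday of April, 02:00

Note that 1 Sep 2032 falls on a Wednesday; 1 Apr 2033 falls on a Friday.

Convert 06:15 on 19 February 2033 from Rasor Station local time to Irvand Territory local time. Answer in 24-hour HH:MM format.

05:30

19 February 2033 falls between 19 September 2032 and 20 February 2033, so daylight saving is in effect and Rasor Station is at UTC−00:15.
06:15 Rasor Station + 0h15m = 06:30 UTC.
1 September 2032 is a Wednesday, so the first Sunday is September 5.
1 April 2033 is a Friday, so Sundays fall on 3, 10, 17, 24; the last is April 24.
At the standard offset (UTC−02:00), 06:30 UTC − 2h = 04:30 Irvand Territory standard time.
The standard-time date in Irvand Territory, 19 February 2033, falls between 5 September 2032 and 24 April 2033, so daylight saving is in effect and Irvand Territory is at UTC−01:00.
06:30 UTC − 1h = 05:30 Irvand Territory.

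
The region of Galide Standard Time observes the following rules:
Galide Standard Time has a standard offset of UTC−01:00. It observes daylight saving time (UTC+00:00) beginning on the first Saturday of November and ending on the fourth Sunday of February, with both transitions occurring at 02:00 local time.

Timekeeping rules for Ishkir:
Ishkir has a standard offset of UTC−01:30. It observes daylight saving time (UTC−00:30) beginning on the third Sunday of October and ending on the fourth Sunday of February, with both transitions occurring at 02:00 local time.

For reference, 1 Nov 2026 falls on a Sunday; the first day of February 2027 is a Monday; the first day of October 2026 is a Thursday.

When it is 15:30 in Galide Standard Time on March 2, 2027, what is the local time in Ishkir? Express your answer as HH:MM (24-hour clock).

15:00

1 November 2026 is a Sunday, so the first Saturday is November 7.
1 February 2027 is a Monday, so the first Sunday is February 7 and the fourth is February 28.
Daylight saving runs 7 November 2026 – 28 February 2027; March 2, 2027 is outside that window, so Galide Standard Time is on standard time at UTC−01:00.
15:30 Galide Standard Time + 1h = 16:30 UTC.
1 October 2026 is a Thursday, so the first Sunday is October 4 and the third is October 18.
1 February 2027 is a Monday, so the first Sunday is February 7 and the fourth is February 28.
At the standard offset (UTC−01:30), 16:30 UTC − 1h30m = 15:00 Ishkir standard time.
Daylight saving runs 18 October 2026 – 28 February 2027; the standard-time date in Ishkir, March 2, 2027, is outside that window, so Ishkir is on standard time at UTC−01:30.
16:30 UTC − 1h30m = 15:00 Ishkir.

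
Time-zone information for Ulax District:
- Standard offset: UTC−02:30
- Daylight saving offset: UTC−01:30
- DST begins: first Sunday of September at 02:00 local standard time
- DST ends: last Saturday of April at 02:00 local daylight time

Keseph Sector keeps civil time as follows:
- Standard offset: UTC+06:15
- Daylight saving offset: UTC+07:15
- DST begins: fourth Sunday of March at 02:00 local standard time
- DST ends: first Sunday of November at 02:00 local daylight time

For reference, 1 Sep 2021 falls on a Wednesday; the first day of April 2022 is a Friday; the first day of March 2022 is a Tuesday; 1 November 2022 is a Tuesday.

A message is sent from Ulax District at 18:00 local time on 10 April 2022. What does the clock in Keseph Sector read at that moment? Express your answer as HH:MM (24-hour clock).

02:45

1 September 2021 is a Wednesday, so the first Sunday is September 5.
1 April 2022 is a Friday, so Saturdays fall on 2, 9, 16, 23, 30; the last is April 30.
Daylight saving runs 5 September 2021 – 30 April 2022; 10 April 2022 is inside that window, so Ulax District is at UTC−01:30.
18:00 Ulax District + 1h30m = 19:30 UTC.
1 March 2022 is a Tuesday, so the first Sunday is March 6 and the fourth is March 27.
1 November 2022 is a Tuesday, so the first Sunday is November 6.
At the standard offset (UTC+06:15), 19:30 UTC + 6h15m = 01:45 Keseph Sector standard time (rolling into the next day, 11 April 2022).
Daylight saving runs 27 March – 6 November; the standard-time date in Keseph Sector, 11 April 2022, is inside that window, so Keseph Sector is at UTC+07:15.
19:30 UTC + 7h15m = 02:45 Keseph Sector (rolling into the next day, 11 April 2022).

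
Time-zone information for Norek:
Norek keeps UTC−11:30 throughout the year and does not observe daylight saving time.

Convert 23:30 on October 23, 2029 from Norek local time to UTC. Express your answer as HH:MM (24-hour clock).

11:00

Norek has no daylight saving, so its offset is UTC−11:30 year-round.
23:30 local + 11h30m = 11:00 UTC (rolling into the next day, 24 October 2029).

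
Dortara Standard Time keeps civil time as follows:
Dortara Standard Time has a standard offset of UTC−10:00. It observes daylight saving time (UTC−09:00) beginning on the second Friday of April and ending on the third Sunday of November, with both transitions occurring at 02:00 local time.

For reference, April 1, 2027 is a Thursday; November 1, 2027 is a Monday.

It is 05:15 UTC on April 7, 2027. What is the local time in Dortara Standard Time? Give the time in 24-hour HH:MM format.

19:15

1 April 2027 is a Thursday, so the first Friday is April 2 and the second is April 9.
1 November 2027 is a Monday, so the first Sunday is November 7 and the third is November 21.
At the standard offset (UTC−10:00), 05:15 UTC − 10h = 19:15 Dortara Standard Time standard time (rolling into the previous day, 6 April 2027).
The standard-time date in Dortara Standard Time, April 6, 2027, does not fall between 9 April and 21 November, so daylight saving is not in effect and Dortara Standard Time is at UTC−10:00.
05:15 UTC − 10h = 19:15 local (rolling into the previous day, 6 April 2027).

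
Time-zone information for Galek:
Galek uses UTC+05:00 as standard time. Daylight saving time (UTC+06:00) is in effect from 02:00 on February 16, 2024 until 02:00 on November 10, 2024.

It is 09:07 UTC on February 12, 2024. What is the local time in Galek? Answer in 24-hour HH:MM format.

At the standard offset (UTC+05:00), 09:07 UTC + 5h = 14:07 Galek standard time.
The standard-time date in Galek, February 12, 2024, does not fall between 16 February and 10 November, so daylight saving is not in effect and Galek is at UTC+05:00.
09:07 UTC + 5h = 14:07 local.

14:07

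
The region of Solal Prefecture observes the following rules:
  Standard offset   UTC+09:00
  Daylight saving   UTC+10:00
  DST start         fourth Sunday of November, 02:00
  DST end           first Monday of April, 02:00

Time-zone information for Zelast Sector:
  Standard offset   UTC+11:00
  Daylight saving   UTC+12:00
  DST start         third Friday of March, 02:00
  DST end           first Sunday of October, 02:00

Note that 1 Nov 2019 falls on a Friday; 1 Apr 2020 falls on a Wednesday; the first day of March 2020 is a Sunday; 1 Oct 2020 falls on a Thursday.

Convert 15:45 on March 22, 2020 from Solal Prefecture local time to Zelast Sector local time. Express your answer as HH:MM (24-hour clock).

1 November 2019 is a Friday, so the first Sunday is November 3 and the fourth is November 24.
1 April 2020 is a Wednesday, so the first Monday is April 6.
March 22, 2020 falls between 24 November 2019 and 6 April 2020, so daylight saving is in effect and Solal Prefecture is at UTC+10:00.
15:45 Solal Prefecture − 10h = 05:45 UTC.
1 March 2020 is a Sunday, so the first Friday is March 6 and the third is March 20.
1 October 2020 is a Thursday, so the first Sunday is October 4.
At the standard offset (UTC+11:00), 05:45 UTC + 11h = 16:45 Zelast Sector standard time.
Daylight saving runs 20 March – 4 October; the standard-time date in Zelast Sector, March 22, 2020, is inside that window, so Zelast Sector is at UTC+12:00.
05:45 UTC + 12h = 17:45 Zelast Sector.

17:45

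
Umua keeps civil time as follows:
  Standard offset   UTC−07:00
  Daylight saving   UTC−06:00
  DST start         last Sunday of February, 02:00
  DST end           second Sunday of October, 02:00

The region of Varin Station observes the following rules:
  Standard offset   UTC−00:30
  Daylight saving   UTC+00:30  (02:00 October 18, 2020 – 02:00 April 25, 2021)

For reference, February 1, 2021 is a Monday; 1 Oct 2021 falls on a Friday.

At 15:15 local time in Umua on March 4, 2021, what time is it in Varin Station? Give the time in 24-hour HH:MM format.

1 February 2021 is a Monday, so Sundays fall on 7, 14, 21, 28; the last is February 28.
1 October 2021 is a Friday, so the first Sunday is October 3 and the second is October 10.
Daylight saving runs 28 February – 10 October; March 4, 2021 is inside that window, so Umua is at UTC−06:00.
15:15 Umua + 6h = 21:15 UTC.
At the standard offset (UTC−00:30), 21:15 UTC − 0h30m = 20:45 Varin Station standard time.
The standard-time date in Varin Station, March 4, 2021, falls between 18 October 2020 and 25 April 2021, so daylight saving is in effect and Varin Station is at UTC+00:30.
21:15 UTC + 0h30m = 21:45 Varin Station.

21:45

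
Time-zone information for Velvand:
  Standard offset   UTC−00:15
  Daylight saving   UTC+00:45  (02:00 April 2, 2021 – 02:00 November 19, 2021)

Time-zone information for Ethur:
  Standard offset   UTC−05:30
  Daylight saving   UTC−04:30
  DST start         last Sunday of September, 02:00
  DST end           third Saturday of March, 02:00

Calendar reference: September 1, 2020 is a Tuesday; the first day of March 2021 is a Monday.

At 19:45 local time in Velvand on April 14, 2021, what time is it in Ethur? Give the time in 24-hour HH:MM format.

13:30

Daylight saving runs 2 April – 19 November; April 14, 2021 is inside that window, so Velvand is at UTC+00:45.
19:45 Velvand − 0h45m = 19:00 UTC.
1 September 2020 is a Tuesday, so Sundays fall on 6, 13, 20, 27; the last is September 27.
1 March 2021 is a Monday, so the first Saturday is March 6 and the third is March 20.
At the standard offset (UTC−05:30), 19:00 UTC − 5h30m = 13:30 Ethur standard time.
Daylight saving runs 27 September 2020 – 20 March 2021; the standard-time date in Ethur, April 14, 2021, is outside that window, so Ethur is on standard time at UTC−05:30.
19:00 UTC − 5h30m = 13:30 Ethur.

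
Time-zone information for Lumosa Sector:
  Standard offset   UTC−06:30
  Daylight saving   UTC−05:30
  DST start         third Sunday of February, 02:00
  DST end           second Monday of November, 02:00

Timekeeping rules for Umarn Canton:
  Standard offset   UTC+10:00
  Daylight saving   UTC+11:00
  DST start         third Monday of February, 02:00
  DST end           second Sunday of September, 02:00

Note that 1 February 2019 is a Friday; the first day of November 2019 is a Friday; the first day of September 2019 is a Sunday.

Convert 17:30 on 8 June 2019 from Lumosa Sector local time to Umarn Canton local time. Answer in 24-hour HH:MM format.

1 February 2019 is a Friday, so the first Sunday is February 3 and the third is February 17.
1 November 2019 is a Friday, so the first Monday is November 4 and the second is November 11.
Daylight saving runs 17 February – 11 November; 8 June 2019 is inside that window, so Lumosa Sector is at UTC−05:30.
17:30 Lumosa Sector + 5h30m = 23:00 UTC.
1 February 2019 is a Friday, so the first Monday is February 4 and the third is February 18.
1 September 2019 is a Sunday, so the first Sunday is September 1 and the second is September 8.
At the standard offset (UTC+10:00), 23:00 UTC + 10h = 09:00 Umarn Canton standard time (rolling into the next day, 9 June 2019).
The standard-time date in Umarn Canton, 9 June 2019, lies within the daylight-saving period (18 February – 8 September), so Umarn Canton is on daylight time, UTC+11:00.
23:00 UTC + 11h = 10:00 Umarn Canton (rolling into the next day, 9 June 2019).

10:00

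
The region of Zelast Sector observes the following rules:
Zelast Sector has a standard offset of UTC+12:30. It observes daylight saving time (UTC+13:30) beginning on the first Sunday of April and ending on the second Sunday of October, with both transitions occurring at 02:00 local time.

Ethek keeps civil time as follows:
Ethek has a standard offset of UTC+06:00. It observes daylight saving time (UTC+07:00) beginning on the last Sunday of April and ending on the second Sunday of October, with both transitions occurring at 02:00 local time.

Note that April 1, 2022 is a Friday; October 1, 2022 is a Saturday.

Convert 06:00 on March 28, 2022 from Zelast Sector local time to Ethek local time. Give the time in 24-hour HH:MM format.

1 April 2022 is a Friday, so the first Sunday is April 3.
1 October 2022 is a Saturday, so the first Sunday is October 2 and the second is October 9.
March 28, 2022 is outside the daylight-saving period (3 April – 9 October), so Zelast Sector is on standard time, UTC+12:30.
06:00 Zelast Sector − 12h30m = 17:30 UTC (rolling into the previous day, 27 March 2022).
1 April 2022 is a Friday, so Sundays fall on 3, 10, 17, 24; the last is April 24.
1 October 2022 is a Saturday, so the first Sunday is October 2 and the second is October 9.
At the standard offset (UTC+06:00), 17:30 UTC + 6h = 23:30 Ethek standard time.
Daylight saving runs 24 April – 9 October; the standard-time date in Ethek, March 27, 2022, is outside that window, so Ethek is on standard time at UTC+06:00.
17:30 UTC + 6h = 23:30 Ethek.

23:30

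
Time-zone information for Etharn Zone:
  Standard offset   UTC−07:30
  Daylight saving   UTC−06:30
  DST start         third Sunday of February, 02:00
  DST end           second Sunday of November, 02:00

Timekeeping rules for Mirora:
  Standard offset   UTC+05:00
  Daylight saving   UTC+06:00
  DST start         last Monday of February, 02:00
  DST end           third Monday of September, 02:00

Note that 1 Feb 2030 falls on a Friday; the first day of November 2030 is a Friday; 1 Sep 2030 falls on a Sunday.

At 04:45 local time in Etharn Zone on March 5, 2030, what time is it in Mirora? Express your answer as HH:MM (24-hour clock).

1 February 2030 is a Friday, so the first Sunday is February 3 and the third is February 17.
1 November 2030 is a Friday, so the first Sunday is November 3 and the second is November 10.
Daylight saving runs 17 February – 10 November; March 5, 2030 is inside that window, so Etharn Zone is at UTC−06:30.
04:45 Etharn Zone + 6h30m = 11:15 UTC.
1 February 2030 is a Friday, so Mondays fall on 4, 11, 18, 25; the last is February 25.
1 September 2030 is a Sunday, so the first Monday is September 2 and the third is September 16.
At the standard offset (UTC+05:00), 11:15 UTC + 5h = 16:15 Mirora standard time.
Daylight saving runs 25 February – 16 September; the standard-time date in Mirora, March 5, 2030, is inside that window, so Mirora is at UTC+06:00.
11:15 UTC + 6h = 17:15 Mirora.

17:15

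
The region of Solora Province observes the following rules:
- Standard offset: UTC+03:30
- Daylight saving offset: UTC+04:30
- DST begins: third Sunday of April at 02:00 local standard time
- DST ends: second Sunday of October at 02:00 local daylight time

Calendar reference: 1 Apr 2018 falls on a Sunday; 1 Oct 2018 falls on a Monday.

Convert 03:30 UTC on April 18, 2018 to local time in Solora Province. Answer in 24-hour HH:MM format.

1 April 2018 is a Sunday, so the first Sunday is April 1 and the third is April 15.
1 October 2018 is a Monday, so the first Sunday is October 7 and the second is October 14.
At the standard offset (UTC+03:30), 03:30 UTC + 3h30m = 07:00 Solora Province standard time.
Daylight saving runs 15 April – 14 October; the standard-time date in Solora Province, April 18, 2018, is inside that window, so Solora Province is at UTC+04:30.
03:30 UTC + 4h30m = 08:00 local.

08:00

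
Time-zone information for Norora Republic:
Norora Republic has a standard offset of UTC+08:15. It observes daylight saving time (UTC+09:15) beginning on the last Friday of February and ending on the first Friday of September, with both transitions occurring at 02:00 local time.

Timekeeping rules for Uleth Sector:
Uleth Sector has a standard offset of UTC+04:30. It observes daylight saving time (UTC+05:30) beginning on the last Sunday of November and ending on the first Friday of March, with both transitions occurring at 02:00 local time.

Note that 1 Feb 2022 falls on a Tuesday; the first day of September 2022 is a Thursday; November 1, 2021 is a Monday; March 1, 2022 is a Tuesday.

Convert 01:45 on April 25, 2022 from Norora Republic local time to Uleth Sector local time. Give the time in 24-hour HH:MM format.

21:00

1 February 2022 is a Tuesday, so Fridays fall on 4, 11, 18, 25; the last is February 25.
1 September 2022 is a Thursday, so the first Friday is September 2.
April 25, 2022 lies within the daylight-saving period (25 February – 2 September), so Norora Republic is on daylight time, UTC+09:15.
01:45 Norora Republic − 9h15m = 16:30 UTC (rolling into the previous day, 24 April 2022).
1 November 2021 is a Monday, so Sundays fall on 7, 14, 21, 28; the last is November 28.
1 March 2022 is a Tuesday, so the first Friday is March 4.
At the standard offset (UTC+04:30), 16:30 UTC + 4h30m = 21:00 Uleth Sector standard time.
The standard-time date in Uleth Sector, April 24, 2022, does not fall between 28 November 2021 and 4 March 2022, so daylight saving is not in effect and Uleth Sector is at UTC+04:30.
16:30 UTC + 4h30m = 21:00 Uleth Sector.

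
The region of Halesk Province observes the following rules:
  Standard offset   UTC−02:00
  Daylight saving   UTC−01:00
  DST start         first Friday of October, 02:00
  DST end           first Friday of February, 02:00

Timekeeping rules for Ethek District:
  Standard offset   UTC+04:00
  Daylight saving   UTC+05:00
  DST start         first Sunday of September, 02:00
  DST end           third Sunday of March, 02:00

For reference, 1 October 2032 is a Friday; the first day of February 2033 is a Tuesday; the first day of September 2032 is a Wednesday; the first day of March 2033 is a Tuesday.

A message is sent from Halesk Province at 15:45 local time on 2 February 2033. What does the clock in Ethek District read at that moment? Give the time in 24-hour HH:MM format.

21:45

1 October 2032 is a Friday, so the first Friday is October 1.
1 February 2033 is a Tuesday, so the first Friday is February 4.
2 February 2033 lies within the daylight-saving period (1 October 2032 – 4 February 2033), so Halesk Province is on daylight time, UTC−01:00.
15:45 Halesk Province + 1h = 16:45 UTC.
1 September 2032 is a Wednesday, so the first Sunday is September 5.
1 March 2033 is a Tuesday, so the first Sunday is March 6 and the third is March 20.
At the standard offset (UTC+04:00), 16:45 UTC + 4h = 20:45 Ethek District standard time.
Daylight saving runs 5 September 2032 – 20 March 2033; the standard-time date in Ethek District, 2 February 2033, is inside that window, so Ethek District is at UTC+05:00.
16:45 UTC + 5h = 21:45 Ethek District.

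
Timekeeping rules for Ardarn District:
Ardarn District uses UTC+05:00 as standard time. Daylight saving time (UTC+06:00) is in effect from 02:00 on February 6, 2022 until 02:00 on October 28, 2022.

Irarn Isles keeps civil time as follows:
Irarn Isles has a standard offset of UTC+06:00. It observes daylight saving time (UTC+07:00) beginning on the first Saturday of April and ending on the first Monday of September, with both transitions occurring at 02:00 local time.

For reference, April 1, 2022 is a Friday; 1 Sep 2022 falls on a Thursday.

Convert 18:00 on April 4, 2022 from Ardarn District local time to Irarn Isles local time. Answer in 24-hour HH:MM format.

April 4, 2022 lies within the daylight-saving period (6 February – 28 October), so Ardarn District is on daylight time, UTC+06:00.
18:00 Ardarn District − 6h = 12:00 UTC.
1 April 2022 is a Friday, so the first Saturday is April 2.
1 September 2022 is a Thursday, so the first Monday is September 5.
At the standard offset (UTC+06:00), 12:00 UTC + 6h = 18:00 Irarn Isles standard time.
The standard-time date in Irarn Isles, April 4, 2022, falls between 2 April and 5 September, so daylight saving is in effect and Irarn Isles is at UTC+07:00.
12:00 UTC + 7h = 19:00 Irarn Isles.

19:00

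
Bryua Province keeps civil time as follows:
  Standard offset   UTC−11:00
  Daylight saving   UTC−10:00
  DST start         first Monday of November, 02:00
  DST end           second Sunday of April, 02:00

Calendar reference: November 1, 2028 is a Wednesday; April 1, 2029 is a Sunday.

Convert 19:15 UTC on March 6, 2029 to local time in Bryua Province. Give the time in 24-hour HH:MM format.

1 November 2028 is a Wednesday, so the first Monday is November 6.
1 April 2029 is a Sunday, so the first Sunday is April 1 and the second is April 8.
At the standard offset (UTC−11:00), 19:15 UTC − 11h = 08:15 Bryua Province standard time.
The standard-time date in Bryua Province, March 6, 2029, lies within the daylight-saving period (6 November 2028 – 8 April 2029), so Bryua Province is on daylight time, UTC−10:00.
19:15 UTC − 10h = 09:15 local.

09:15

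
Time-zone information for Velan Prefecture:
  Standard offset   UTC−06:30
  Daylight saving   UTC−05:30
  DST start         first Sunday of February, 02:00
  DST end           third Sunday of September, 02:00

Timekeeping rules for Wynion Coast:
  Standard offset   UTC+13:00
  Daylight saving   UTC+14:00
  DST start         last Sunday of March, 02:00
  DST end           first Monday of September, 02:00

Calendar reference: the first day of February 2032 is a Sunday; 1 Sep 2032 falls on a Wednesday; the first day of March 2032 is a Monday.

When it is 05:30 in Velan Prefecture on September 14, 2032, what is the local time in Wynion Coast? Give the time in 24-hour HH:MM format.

00:00

1 February 2032 is a Sunday, so the first Sunday is February 1.
1 September 2032 is a Wednesday, so the first Sunday is September 5 and the third is September 19.
September 14, 2032 lies within the daylight-saving period (1 February – 19 September), so Velan Prefecture is on daylight time, UTC−05:30.
05:30 Velan Prefecture + 5h30m = 11:00 UTC.
1 March 2032 is a Monday, so Sundays fall on 7, 14, 21, 28; the last is March 28.
1 September 2032 is a Wednesday, so the first Monday is September 6.
At the standard offset (UTC+13:00), 11:00 UTC + 13h = 00:00 Wynion Coast standard time (rolling into the next day, 15 September 2032).
Daylight saving runs 28 March – 6 September; the standard-time date in Wynion Coast, September 15, 2032, is outside that window, so Wynion Coast is on standard time at UTC+13:00.
11:00 UTC + 13h = 00:00 Wynion Coast (rolling into the next day, 15 September 2032).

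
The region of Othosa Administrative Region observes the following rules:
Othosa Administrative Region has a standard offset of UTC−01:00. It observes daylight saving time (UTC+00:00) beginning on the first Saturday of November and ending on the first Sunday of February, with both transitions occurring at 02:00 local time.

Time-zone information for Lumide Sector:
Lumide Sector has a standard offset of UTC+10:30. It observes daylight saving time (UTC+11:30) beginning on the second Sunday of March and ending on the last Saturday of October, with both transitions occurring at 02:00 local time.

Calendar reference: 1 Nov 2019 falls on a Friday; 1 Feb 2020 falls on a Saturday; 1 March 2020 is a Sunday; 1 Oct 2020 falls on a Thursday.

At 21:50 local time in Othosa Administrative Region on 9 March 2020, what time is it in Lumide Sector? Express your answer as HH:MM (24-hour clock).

10:20

1 November 2019 is a Friday, so the first Saturday is November 2.
1 February 2020 is a Saturday, so the first Sunday is February 2.
9 March 2020 does not fall between 2 November 2019 and 2 February 2020, so daylight saving is not in effect and Othosa Administrative Region is at UTC−01:00.
21:50 Othosa Administrative Region + 1h = 22:50 UTC.
1 March 2020 is a Sunday, so the first Sunday is March 1 and the second is March 8.
1 October 2020 is a Thursday, so Saturdays fall on 3, 10, 17, 24, 31; the last is October 31.
At the standard offset (UTC+10:30), 22:50 UTC + 10h30m = 09:20 Lumide Sector standard time (rolling into the next day, 10 March 2020).
Daylight saving runs 8 March – 31 October; the standard-time date in Lumide Sector, 10 March 2020, is inside that window, so Lumide Sector is at UTC+11:30.
22:50 UTC + 11h30m = 10:20 Lumide Sector (rolling into the next day, 10 March 2020).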